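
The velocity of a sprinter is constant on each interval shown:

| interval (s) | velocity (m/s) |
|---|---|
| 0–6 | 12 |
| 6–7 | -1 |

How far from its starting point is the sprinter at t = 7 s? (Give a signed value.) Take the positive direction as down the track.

Net displacement equals the area under the velocity-time graph (areas below the axis count negative).
0–6 s: 12 × 6 = 72 m
6–7 s: -1 × 1 = -1 m
Net displacement = 71 m

71 m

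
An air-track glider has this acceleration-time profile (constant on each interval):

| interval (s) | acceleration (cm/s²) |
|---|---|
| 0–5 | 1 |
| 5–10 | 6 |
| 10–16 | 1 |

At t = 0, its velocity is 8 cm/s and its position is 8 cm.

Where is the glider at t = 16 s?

On each constant-a segment, Δv = aΔt and Δx = v₀Δt + ½aΔt²; chain segment to segment.
0–5 s: v starts 8 cm/s; Δx = 8·5 + ½·1·5² = 52.5 cm; v ends 13 cm/s.
5–10 s: v starts 13 cm/s; Δx = 13·5 + ½·6·5² = 140 cm; v ends 43 cm/s.
10–16 s: v starts 43 cm/s; Δx = 43·6 + ½·1·6² = 276 cm; v ends 49 cm/s.
x(16) = 8 + Σ Δx = 476.5 cm.

476.5 cm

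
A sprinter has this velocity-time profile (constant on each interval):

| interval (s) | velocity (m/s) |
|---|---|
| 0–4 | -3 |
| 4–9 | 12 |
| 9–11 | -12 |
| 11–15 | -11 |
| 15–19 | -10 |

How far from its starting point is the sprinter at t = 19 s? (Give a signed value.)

Displacement is the signed area under the v-t curve.
0–4 s: -3 × 4 = -12 m
4–9 s: 12 × 5 = 60 m
9–11 s: -12 × 2 = -24 m
11–15 s: -11 × 4 = -44 m
15–19 s: -10 × 4 = -40 m
Net displacement = -60 m

-60 m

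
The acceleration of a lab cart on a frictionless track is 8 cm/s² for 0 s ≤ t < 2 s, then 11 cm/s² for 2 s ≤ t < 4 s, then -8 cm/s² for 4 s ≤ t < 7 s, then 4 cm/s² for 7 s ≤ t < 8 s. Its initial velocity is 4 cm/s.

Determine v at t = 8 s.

Δv equals the area under the a-t graph; then v = v₀ + Δv.
0–2 s: 8 × 2 = 16 cm/s
2–4 s: 11 × 2 = 22 cm/s
4–7 s: -8 × 3 = -24 cm/s
7–8 s: 4 × 1 = 4 cm/s
Δv = 18 cm/s, so v(8) = 4 + (18) = 22 cm/s.

22 cm/s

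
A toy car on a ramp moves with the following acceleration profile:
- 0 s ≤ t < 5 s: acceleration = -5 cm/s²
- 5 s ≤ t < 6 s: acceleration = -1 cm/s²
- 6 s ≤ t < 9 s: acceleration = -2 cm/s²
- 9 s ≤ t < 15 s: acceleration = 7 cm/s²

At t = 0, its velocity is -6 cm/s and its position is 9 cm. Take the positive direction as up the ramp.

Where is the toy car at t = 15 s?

-322 cm

On each constant-a segment, Δv = aΔt and Δx = v₀Δt + ½aΔt²; chain segment to segment.
0–5 s: v starts -6 cm/s; Δx = -6·5 + ½·-5·5² = -92.5 cm; v ends -31 cm/s.
5–6 s: v starts -31 cm/s; Δx = -31·1 + ½·-1·1² = -31.5 cm; v ends -32 cm/s.
6–9 s: v starts -32 cm/s; Δx = -32·3 + ½·-2·3² = -105 cm; v ends -38 cm/s.
9–15 s: v starts -38 cm/s; Δx = -38·6 + ½·7·6² = -102 cm; v ends 4 cm/s.
x(15) = 9 + Σ Δx = -322 cm.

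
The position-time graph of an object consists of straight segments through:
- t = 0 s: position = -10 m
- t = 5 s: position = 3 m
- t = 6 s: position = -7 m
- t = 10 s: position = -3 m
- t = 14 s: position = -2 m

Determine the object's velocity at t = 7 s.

1 m/s

Velocity is the slope of the x-t graph on 6–10 s: (-3 − -7)/(10 − 6) = 1 m/s.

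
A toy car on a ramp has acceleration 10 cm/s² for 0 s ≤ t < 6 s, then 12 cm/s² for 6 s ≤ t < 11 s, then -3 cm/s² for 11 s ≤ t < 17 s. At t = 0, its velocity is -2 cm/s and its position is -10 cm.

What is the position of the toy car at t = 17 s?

On each constant-a segment, Δv = aΔt and Δx = v₀Δt + ½aΔt²; chain segment to segment.
0–6 s: v starts -2 cm/s; Δx = -2·6 + ½·10·6² = 168 cm; v ends 58 cm/s.
6–11 s: v starts 58 cm/s; Δx = 58·5 + ½·12·5² = 440 cm; v ends 118 cm/s.
11–17 s: v starts 118 cm/s; Δx = 118·6 + ½·-3·6² = 654 cm; v ends 100 cm/s.
x(17) = -10 + Σ Δx = 1252 cm.

1252 cm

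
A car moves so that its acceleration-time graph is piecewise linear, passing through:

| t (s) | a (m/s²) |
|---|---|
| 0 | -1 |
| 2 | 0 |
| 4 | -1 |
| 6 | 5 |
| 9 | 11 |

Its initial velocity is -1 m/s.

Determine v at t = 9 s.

Δv equals the area under the a-t graph; then v = v₀ + Δv.
0–2 s: ½(-1 + 0)(2) = -1 m/s
2–4 s: ½(0 + -1)(2) = -1 m/s
4–6 s: ½(-1 + 5)(2) = 4 m/s
6–9 s: ½(5 + 11)(3) = 24 m/s
Δv = 26 m/s, so v(9) = -1 + (26) = 25 m/s.

25 m/s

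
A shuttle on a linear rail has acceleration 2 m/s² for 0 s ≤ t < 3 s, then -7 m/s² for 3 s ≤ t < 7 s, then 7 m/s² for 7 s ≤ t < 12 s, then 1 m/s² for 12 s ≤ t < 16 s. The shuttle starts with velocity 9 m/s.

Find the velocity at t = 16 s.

Δv equals the area under the a-t graph; then v = v₀ + Δv.
0–3 s: 2 × 3 = 6 m/s
3–7 s: -7 × 4 = -28 m/s
7–12 s: 7 × 5 = 35 m/s
12–16 s: 1 × 4 = 4 m/s
Δv = 17 m/s, so v(16) = 9 + (17) = 26 m/s.

26 m/s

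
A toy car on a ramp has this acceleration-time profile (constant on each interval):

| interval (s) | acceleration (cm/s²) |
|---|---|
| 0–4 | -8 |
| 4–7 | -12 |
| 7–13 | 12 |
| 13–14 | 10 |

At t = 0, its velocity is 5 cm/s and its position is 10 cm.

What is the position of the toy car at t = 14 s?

-317 cm

On each constant-a segment, Δv = aΔt and Δx = v₀Δt + ½aΔt²; chain segment to segment.
0–4 s: v starts 5 cm/s; Δx = 5·4 + ½·-8·4² = -44 cm; v ends -27 cm/s.
4–7 s: v starts -27 cm/s; Δx = -27·3 + ½·-12·3² = -135 cm; v ends -63 cm/s.
7–13 s: v starts -63 cm/s; Δx = -63·6 + ½·12·6² = -162 cm; v ends 9 cm/s.
13–14 s: v starts 9 cm/s; Δx = 9·1 + ½·10·1² = 14 cm; v ends 19 cm/s.
x(14) = 10 + Σ Δx = -317 cm.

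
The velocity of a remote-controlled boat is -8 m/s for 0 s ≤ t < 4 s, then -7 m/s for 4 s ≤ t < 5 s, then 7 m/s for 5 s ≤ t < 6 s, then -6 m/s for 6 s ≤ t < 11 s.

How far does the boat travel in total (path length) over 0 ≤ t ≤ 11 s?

Distance (not displacement) is the total path length: add the absolute areas under v-t.
0–4 s: |-8| × 4 = 32 m
4–5 s: |-7| × 1 = 7 m
5–6 s: |7| × 1 = 7 m
6–11 s: |-6| × 5 = 30 m
Total distance = 76 m

76 m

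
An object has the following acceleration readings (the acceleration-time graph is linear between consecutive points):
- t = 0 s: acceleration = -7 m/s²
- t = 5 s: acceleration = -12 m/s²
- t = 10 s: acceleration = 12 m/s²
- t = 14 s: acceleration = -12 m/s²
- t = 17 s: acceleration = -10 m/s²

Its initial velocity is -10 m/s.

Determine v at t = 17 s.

Δv equals the area under the a-t graph; then v = v₀ + Δv.
0–5 s: ½(-7 + -12)(5) = -47.5 m/s
5–10 s: ½(-12 + 12)(5) = 0 m/s
10–14 s: ½(12 + -12)(4) = 0 m/s
14–17 s: ½(-12 + -10)(3) = -33 m/s
Δv = -80.5 m/s, so v(17) = -10 + (-80.5) = -90.5 m/s.

-90.5 m/s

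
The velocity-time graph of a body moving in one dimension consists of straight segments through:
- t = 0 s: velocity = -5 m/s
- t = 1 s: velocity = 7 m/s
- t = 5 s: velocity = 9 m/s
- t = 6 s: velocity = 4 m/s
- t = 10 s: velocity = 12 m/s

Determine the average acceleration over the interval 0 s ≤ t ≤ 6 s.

1.5 m/s²

Average acceleration = Δv/Δt = (4 − -5)/(6 − 0) = 1.5 m/s².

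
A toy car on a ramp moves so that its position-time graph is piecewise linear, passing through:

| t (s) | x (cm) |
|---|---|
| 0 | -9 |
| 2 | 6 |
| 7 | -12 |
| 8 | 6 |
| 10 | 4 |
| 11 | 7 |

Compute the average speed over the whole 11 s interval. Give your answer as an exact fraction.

56/11 cm/s

Average speed = (total path length)/(elapsed time); on a piecewise-linear x-t graph the path length is Σ|Δx|.
0–2 s: |Δx| = |6 − -9| = 15 cm
2–7 s: |Δx| = |-12 − 6| = 18 cm
7–8 s: |Δx| = |6 − -12| = 18 cm
8–10 s: |Δx| = |4 − 6| = 2 cm
10–11 s: |Δx| = |7 − 4| = 3 cm
Total path = 56 cm; average speed = 56/11 = 56/11 cm/s.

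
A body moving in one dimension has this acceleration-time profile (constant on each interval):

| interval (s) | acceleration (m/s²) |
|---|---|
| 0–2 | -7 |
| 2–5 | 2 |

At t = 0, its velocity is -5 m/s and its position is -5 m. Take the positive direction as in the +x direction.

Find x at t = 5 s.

On each constant-a segment, Δv = aΔt and Δx = v₀Δt + ½aΔt²; chain segment to segment.
0–2 s: v starts -5 m/s; Δx = -5·2 + ½·-7·2² = -24 m; v ends -19 m/s.
2–5 s: v starts -19 m/s; Δx = -19·3 + ½·2·3² = -48 m; v ends -13 m/s.
x(5) = -5 + Σ Δx = -77 m.

-77 m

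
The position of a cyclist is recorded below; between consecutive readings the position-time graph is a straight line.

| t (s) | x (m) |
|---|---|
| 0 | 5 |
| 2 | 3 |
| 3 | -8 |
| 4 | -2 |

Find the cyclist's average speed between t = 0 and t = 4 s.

Average speed = (total path length)/(elapsed time); on a piecewise-linear x-t graph the path length is Σ|Δx|.
0–2 s: |Δx| = |3 − 5| = 2 m
2–3 s: |Δx| = |-8 − 3| = 11 m
3–4 s: |Δx| = |-2 − -8| = 6 m
Total path = 19 m; average speed = 19/4 = 4.75 m/s.

4.75 m/s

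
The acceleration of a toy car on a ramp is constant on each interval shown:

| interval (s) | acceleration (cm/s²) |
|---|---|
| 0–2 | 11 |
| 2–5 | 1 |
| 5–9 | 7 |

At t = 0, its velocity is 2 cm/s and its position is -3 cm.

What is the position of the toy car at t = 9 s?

On each constant-a segment, Δv = aΔt and Δx = v₀Δt + ½aΔt²; chain segment to segment.
0–2 s: v starts 2 cm/s; Δx = 2·2 + ½·11·2² = 26 cm; v ends 24 cm/s.
2–5 s: v starts 24 cm/s; Δx = 24·3 + ½·1·3² = 76.5 cm; v ends 27 cm/s.
5–9 s: v starts 27 cm/s; Δx = 27·4 + ½·7·4² = 164 cm; v ends 55 cm/s.
x(9) = -3 + Σ Δx = 263.5 cm.

263.5 cm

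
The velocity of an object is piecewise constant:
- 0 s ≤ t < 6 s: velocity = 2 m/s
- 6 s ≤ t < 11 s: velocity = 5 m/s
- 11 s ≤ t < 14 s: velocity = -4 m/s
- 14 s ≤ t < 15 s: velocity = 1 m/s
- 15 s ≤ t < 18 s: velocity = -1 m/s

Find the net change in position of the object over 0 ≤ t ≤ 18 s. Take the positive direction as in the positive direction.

Displacement is the signed area under the v-t curve.
0–6 s: 2 × 6 = 12 m
6–11 s: 5 × 5 = 25 m
11–14 s: -4 × 3 = -12 m
14–15 s: 1 × 1 = 1 m
15–18 s: -1 × 3 = -3 m
Net displacement = 23 m

23 m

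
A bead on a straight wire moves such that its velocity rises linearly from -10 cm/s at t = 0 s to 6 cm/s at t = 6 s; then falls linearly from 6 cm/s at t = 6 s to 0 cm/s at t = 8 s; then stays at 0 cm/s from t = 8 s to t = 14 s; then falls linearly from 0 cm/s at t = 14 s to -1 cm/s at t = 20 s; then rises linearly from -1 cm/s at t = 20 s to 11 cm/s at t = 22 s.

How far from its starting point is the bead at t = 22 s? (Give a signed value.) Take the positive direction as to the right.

1 cm

Displacement is the signed area under the v-t curve.
0–6 s: ½(-10 + 6)(6) = -12 cm
6–8 s: ½(6 + 0)(2) = 6 cm
8–14 s: 0 × 6 = 0 cm
14–20 s: ½(0 + -1)(6) = -3 cm
20–22 s: ½(-1 + 11)(2) = 10 cm
Net displacement = 1 cm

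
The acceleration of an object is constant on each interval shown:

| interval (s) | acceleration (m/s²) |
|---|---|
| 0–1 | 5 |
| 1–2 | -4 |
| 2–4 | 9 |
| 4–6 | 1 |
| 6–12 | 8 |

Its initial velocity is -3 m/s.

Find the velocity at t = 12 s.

Δv equals the area under the a-t graph; then v = v₀ + Δv.
0–1 s: 5 × 1 = 5 m/s
1–2 s: -4 × 1 = -4 m/s
2–4 s: 9 × 2 = 18 m/s
4–6 s: 1 × 2 = 2 m/s
6–12 s: 8 × 6 = 48 m/s
Δv = 69 m/s, so v(12) = -3 + (69) = 66 m/s.

66 m/s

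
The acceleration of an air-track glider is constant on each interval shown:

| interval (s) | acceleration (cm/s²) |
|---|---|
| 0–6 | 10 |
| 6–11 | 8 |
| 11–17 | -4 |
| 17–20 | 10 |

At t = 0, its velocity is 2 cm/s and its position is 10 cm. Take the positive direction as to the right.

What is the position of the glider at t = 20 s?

On each constant-a segment, Δv = aΔt and Δx = v₀Δt + ½aΔt²; chain segment to segment.
0–6 s: v starts 2 cm/s; Δx = 2·6 + ½·10·6² = 192 cm; v ends 62 cm/s.
6–11 s: v starts 62 cm/s; Δx = 62·5 + ½·8·5² = 410 cm; v ends 102 cm/s.
11–17 s: v starts 102 cm/s; Δx = 102·6 + ½·-4·6² = 540 cm; v ends 78 cm/s.
17–20 s: v starts 78 cm/s; Δx = 78·3 + ½·10·3² = 279 cm; v ends 108 cm/s.
x(20) = 10 + Σ Δx = 1431 cm.

1431 cm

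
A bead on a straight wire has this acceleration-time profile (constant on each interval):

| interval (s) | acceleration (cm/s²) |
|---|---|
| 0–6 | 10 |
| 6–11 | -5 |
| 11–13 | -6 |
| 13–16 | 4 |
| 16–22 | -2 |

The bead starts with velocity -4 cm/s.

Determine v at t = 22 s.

Δv equals the area under the a-t graph; then v = v₀ + Δv.
0–6 s: 10 × 6 = 60 cm/s
6–11 s: -5 × 5 = -25 cm/s
11–13 s: -6 × 2 = -12 cm/s
13–16 s: 4 × 3 = 12 cm/s
16–22 s: -2 × 6 = -12 cm/s
Δv = 23 cm/s, so v(22) = -4 + (23) = 19 cm/s.

19 cm/s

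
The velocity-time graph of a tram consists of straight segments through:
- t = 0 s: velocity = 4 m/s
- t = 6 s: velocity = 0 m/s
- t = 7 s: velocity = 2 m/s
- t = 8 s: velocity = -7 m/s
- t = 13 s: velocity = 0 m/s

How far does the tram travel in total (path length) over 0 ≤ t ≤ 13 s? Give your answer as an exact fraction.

301/9 m

Total distance travelled is ∫|v| dt — sum the magnitudes of each area piece.
0–6 s: |½(4 + 0)(6)| = 12 m
6–7 s: |½(0 + 2)(1)| = 1 m
7–8 s: v = 0 at t = 65/9 s; triangle areas 2/9 + 49/18 = 53/18 m
8–13 s: |½(-7 + 0)(5)| = 17.5 m
Total distance = 301/9 m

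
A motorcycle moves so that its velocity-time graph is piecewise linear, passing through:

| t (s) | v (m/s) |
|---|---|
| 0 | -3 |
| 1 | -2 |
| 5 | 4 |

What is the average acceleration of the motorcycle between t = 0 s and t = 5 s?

Average acceleration = Δv/Δt = (4 − -3)/(5 − 0) = 1.4 m/s².

1.4 m/s²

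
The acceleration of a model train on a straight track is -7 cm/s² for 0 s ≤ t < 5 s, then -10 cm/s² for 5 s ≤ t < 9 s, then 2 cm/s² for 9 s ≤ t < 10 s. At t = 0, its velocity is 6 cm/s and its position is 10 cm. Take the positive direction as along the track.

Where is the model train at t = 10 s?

On each constant-a segment, Δv = aΔt and Δx = v₀Δt + ½aΔt²; chain segment to segment.
0–5 s: v starts 6 cm/s; Δx = 6·5 + ½·-7·5² = -57.5 cm; v ends -29 cm/s.
5–9 s: v starts -29 cm/s; Δx = -29·4 + ½·-10·4² = -196 cm; v ends -69 cm/s.
9–10 s: v starts -69 cm/s; Δx = -69·1 + ½·2·1² = -68 cm; v ends -67 cm/s.
x(10) = 10 + Σ Δx = -311.5 cm.

-311.5 cm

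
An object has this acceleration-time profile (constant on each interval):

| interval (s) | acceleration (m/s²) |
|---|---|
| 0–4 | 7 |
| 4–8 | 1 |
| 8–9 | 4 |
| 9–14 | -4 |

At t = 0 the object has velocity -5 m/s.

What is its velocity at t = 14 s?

11 m/s

Δv equals the area under the a-t graph; then v = v₀ + Δv.
0–4 s: 7 × 4 = 28 m/s
4–8 s: 1 × 4 = 4 m/s
8–9 s: 4 × 1 = 4 m/s
9–14 s: -4 × 5 = -20 m/s
Δv = 16 m/s, so v(14) = -5 + (16) = 11 m/s.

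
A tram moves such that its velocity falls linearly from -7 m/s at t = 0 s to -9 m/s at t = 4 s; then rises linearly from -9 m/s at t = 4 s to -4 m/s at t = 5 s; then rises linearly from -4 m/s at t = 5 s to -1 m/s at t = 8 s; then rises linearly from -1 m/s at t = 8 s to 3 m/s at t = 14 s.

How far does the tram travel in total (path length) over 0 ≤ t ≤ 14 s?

Total distance travelled is ∫|v| dt — sum the magnitudes of each area piece.
0–4 s: |½(-7 + -9)(4)| = 32 m
4–5 s: |½(-9 + -4)(1)| = 6.5 m
5–8 s: |½(-4 + -1)(3)| = 7.5 m
8–14 s: v = 0 at t = 9.5 s; triangle areas 0.75 + 6.75 = 7.5 m
Total distance = 53.5 m

53.5 m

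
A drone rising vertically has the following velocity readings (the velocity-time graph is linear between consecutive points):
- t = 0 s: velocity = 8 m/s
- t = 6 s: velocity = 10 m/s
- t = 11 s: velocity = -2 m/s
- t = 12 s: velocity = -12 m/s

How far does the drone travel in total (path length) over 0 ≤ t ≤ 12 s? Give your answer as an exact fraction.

Distance (not displacement) is the total path length: add the absolute areas under v-t.
0–6 s: |½(8 + 10)(6)| = 54 m
6–11 s: v = 0 at t = 61/6 s; triangle areas 125/6 + 5/6 = 65/3 m
11–12 s: |½(-2 + -12)(1)| = 7 m
Total distance = 248/3 m

248/3 m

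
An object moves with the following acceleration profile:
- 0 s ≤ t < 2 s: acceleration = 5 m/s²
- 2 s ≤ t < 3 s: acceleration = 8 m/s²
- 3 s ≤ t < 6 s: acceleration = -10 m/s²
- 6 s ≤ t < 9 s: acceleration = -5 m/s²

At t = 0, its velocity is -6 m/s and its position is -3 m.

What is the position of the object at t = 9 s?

On each constant-a segment, Δv = aΔt and Δx = v₀Δt + ½aΔt²; chain segment to segment.
0–2 s: v starts -6 m/s; Δx = -6·2 + ½·5·2² = -2 m; v ends 4 m/s.
2–3 s: v starts 4 m/s; Δx = 4·1 + ½·8·1² = 8 m; v ends 12 m/s.
3–6 s: v starts 12 m/s; Δx = 12·3 + ½·-10·3² = -9 m; v ends -18 m/s.
6–9 s: v starts -18 m/s; Δx = -18·3 + ½·-5·3² = -76.5 m; v ends -33 m/s.
x(9) = -3 + Σ Δx = -82.5 m.

-82.5 m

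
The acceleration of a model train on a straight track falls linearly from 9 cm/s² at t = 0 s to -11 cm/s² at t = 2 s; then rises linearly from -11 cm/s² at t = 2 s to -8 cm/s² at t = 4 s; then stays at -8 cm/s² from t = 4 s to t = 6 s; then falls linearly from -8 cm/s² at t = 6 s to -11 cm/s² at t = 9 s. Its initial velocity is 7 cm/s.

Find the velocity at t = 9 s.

Δv equals the area under the a-t graph; then v = v₀ + Δv.
0–2 s: ½(9 + -11)(2) = -2 cm/s
2–4 s: ½(-11 + -8)(2) = -19 cm/s
4–6 s: -8 × 2 = -16 cm/s
6–9 s: ½(-8 + -11)(3) = -28.5 cm/s
Δv = -65.5 cm/s, so v(9) = 7 + (-65.5) = -58.5 cm/s.

-58.5 cm/s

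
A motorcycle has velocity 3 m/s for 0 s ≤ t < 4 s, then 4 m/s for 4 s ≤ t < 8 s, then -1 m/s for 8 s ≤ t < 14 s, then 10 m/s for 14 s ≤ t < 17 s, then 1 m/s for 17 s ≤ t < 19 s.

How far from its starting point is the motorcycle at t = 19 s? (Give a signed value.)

54 m

Net displacement equals the area under the velocity-time graph (areas below the axis count negative).
0–4 s: 3 × 4 = 12 m
4–8 s: 4 × 4 = 16 m
8–14 s: -1 × 6 = -6 m
14–17 s: 10 × 3 = 30 m
17–19 s: 1 × 2 = 2 m
Net displacement = 54 m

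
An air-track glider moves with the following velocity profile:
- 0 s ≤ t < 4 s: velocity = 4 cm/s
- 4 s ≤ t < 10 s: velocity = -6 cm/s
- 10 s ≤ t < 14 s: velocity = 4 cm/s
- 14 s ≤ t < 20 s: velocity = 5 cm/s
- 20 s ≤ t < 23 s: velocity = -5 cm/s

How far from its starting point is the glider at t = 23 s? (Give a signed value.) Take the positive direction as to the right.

Displacement is the signed area under the v-t curve.
0–4 s: 4 × 4 = 16 cm
4–10 s: -6 × 6 = -36 cm
10–14 s: 4 × 4 = 16 cm
14–20 s: 5 × 6 = 30 cm
20–23 s: -5 × 3 = -15 cm
Net displacement = 11 cm

11 cm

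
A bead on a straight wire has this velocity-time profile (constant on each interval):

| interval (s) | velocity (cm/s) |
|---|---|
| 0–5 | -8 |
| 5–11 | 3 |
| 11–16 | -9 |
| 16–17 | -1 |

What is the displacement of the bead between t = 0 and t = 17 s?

Displacement is the signed area under the v-t curve.
0–5 s: -8 × 5 = -40 cm
5–11 s: 3 × 6 = 18 cm
11–16 s: -9 × 5 = -45 cm
16–17 s: -1 × 1 = -1 cm
Net displacement = -68 cm

-68 cm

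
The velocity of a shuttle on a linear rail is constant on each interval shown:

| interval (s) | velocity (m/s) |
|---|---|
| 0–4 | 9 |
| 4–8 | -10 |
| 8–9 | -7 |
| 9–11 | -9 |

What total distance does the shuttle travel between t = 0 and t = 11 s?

101 m

Distance (not displacement) is the total path length: add the absolute areas under v-t.
0–4 s: |9| × 4 = 36 m
4–8 s: |-10| × 4 = 40 m
8–9 s: |-7| × 1 = 7 m
9–11 s: |-9| × 2 = 18 m
Total distance = 101 m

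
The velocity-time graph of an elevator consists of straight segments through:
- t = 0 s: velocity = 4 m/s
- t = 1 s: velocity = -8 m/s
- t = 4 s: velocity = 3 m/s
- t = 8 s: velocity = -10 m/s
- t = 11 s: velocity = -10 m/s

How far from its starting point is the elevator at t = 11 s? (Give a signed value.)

-53.5 m

Net displacement equals the area under the velocity-time graph (areas below the axis count negative).
0–1 s: ½(4 + -8)(1) = -2 m
1–4 s: ½(-8 + 3)(3) = -7.5 m
4–8 s: ½(3 + -10)(4) = -14 m
8–11 s: -10 × 3 = -30 m
Net displacement = -53.5 m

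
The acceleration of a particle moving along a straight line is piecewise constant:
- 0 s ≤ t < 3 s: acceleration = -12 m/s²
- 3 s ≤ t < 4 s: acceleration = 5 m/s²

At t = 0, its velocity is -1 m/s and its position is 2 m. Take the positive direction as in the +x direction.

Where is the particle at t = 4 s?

-89.5 m

On each constant-a segment, Δv = aΔt and Δx = v₀Δt + ½aΔt²; chain segment to segment.
0–3 s: v starts -1 m/s; Δx = -1·3 + ½·-12·3² = -57 m; v ends -37 m/s.
3–4 s: v starts -37 m/s; Δx = -37·1 + ½·5·1² = -34.5 m; v ends -32 m/s.
x(4) = 2 + Σ Δx = -89.5 m.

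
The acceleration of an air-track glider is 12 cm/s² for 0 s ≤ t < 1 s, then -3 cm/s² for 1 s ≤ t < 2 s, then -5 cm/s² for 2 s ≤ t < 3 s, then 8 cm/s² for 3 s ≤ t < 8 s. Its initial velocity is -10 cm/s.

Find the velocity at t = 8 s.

Δv equals the area under the a-t graph; then v = v₀ + Δv.
0–1 s: 12 × 1 = 12 cm/s
1–2 s: -3 × 1 = -3 cm/s
2–3 s: -5 × 1 = -5 cm/s
3–8 s: 8 × 5 = 40 cm/s
Δv = 44 cm/s, so v(8) = -10 + (44) = 34 cm/s.

34 cm/s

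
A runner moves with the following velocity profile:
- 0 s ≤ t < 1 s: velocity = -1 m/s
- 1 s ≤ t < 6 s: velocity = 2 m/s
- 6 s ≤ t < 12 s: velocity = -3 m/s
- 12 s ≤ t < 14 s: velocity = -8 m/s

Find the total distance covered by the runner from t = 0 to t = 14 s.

45 m

Total distance travelled is ∫|v| dt — sum the magnitudes of each area piece.
0–1 s: |-1| × 1 = 1 m
1–6 s: |2| × 5 = 10 m
6–12 s: |-3| × 6 = 18 m
12–14 s: |-8| × 2 = 16 m
Total distance = 45 m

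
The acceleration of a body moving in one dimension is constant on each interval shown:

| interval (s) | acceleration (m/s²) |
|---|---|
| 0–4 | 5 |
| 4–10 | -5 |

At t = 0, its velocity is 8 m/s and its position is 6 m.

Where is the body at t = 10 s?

156 m

On each constant-a segment, Δv = aΔt and Δx = v₀Δt + ½aΔt²; chain segment to segment.
0–4 s: v starts 8 m/s; Δx = 8·4 + ½·5·4² = 72 m; v ends 28 m/s.
4–10 s: v starts 28 m/s; Δx = 28·6 + ½·-5·6² = 78 m; v ends -2 m/s.
x(10) = 6 + Σ Δx = 156 m.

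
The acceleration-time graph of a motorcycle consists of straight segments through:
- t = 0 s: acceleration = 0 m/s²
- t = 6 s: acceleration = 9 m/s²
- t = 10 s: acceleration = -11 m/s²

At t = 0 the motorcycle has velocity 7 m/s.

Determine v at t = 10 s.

30 m/s

Δv equals the area under the a-t graph; then v = v₀ + Δv.
0–6 s: ½(0 + 9)(6) = 27 m/s
6–10 s: ½(9 + -11)(4) = -4 m/s
Δv = 23 m/s, so v(10) = 7 + (23) = 30 m/s.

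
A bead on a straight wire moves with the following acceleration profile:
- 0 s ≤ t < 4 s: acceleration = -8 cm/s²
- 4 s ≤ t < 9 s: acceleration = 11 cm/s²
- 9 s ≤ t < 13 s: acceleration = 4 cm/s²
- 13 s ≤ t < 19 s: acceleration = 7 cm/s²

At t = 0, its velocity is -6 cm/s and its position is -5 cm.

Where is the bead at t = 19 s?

On each constant-a segment, Δv = aΔt and Δx = v₀Δt + ½aΔt²; chain segment to segment.
0–4 s: v starts -6 cm/s; Δx = -6·4 + ½·-8·4² = -88 cm; v ends -38 cm/s.
4–9 s: v starts -38 cm/s; Δx = -38·5 + ½·11·5² = -52.5 cm; v ends 17 cm/s.
9–13 s: v starts 17 cm/s; Δx = 17·4 + ½·4·4² = 100 cm; v ends 33 cm/s.
13–19 s: v starts 33 cm/s; Δx = 33·6 + ½·7·6² = 324 cm; v ends 75 cm/s.
x(19) = -5 + Σ Δx = 278.5 cm.

278.5 cm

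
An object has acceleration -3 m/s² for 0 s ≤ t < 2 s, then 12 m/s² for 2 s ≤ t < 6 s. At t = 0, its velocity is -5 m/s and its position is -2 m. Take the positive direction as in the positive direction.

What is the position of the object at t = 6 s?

On each constant-a segment, Δv = aΔt and Δx = v₀Δt + ½aΔt²; chain segment to segment.
0–2 s: v starts -5 m/s; Δx = -5·2 + ½·-3·2² = -16 m; v ends -11 m/s.
2–6 s: v starts -11 m/s; Δx = -11·4 + ½·12·4² = 52 m; v ends 37 m/s.
x(6) = -2 + Σ Δx = 34 m.

34 m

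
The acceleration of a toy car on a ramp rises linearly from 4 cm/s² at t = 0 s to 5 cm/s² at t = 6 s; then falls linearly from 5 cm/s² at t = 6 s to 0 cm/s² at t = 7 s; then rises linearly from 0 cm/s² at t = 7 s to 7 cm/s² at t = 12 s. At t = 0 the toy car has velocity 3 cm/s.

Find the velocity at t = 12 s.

Δv equals the area under the a-t graph; then v = v₀ + Δv.
0–6 s: ½(4 + 5)(6) = 27 cm/s
6–7 s: ½(5 + 0)(1) = 2.5 cm/s
7–12 s: ½(0 + 7)(5) = 17.5 cm/s
Δv = 47 cm/s, so v(12) = 3 + (47) = 50 cm/s.

50 cm/s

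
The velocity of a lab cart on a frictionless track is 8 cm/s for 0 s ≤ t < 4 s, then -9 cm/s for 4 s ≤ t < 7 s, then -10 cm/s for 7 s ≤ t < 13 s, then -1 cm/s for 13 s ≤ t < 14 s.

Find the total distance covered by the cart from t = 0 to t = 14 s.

120 cm

Distance (not displacement) is the total path length: add the absolute areas under v-t.
0–4 s: |8| × 4 = 32 cm
4–7 s: |-9| × 3 = 27 cm
7–13 s: |-10| × 6 = 60 cm
13–14 s: |-1| × 1 = 1 cm
Total distance = 120 cm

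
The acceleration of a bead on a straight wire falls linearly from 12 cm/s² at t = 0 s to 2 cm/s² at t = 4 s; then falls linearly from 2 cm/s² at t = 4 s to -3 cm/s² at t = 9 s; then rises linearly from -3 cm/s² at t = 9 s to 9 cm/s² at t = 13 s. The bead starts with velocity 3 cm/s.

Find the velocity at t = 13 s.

40.5 cm/s

Δv equals the area under the a-t graph; then v = v₀ + Δv.
0–4 s: ½(12 + 2)(4) = 28 cm/s
4–9 s: ½(2 + -3)(5) = -2.5 cm/s
9–13 s: ½(-3 + 9)(4) = 12 cm/s
Δv = 37.5 cm/s, so v(13) = 3 + (37.5) = 40.5 cm/s.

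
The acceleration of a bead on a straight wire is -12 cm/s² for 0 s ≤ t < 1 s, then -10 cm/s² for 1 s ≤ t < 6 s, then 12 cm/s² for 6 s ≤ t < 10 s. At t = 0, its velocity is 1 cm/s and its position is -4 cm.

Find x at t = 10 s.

-337 cm

On each constant-a segment, Δv = aΔt and Δx = v₀Δt + ½aΔt²; chain segment to segment.
0–1 s: v starts 1 cm/s; Δx = 1·1 + ½·-12·1² = -5 cm; v ends -11 cm/s.
1–6 s: v starts -11 cm/s; Δx = -11·5 + ½·-10·5² = -180 cm; v ends -61 cm/s.
6–10 s: v starts -61 cm/s; Δx = -61·4 + ½·12·4² = -148 cm; v ends -13 cm/s.
x(10) = -4 + Σ Δx = -337 cm.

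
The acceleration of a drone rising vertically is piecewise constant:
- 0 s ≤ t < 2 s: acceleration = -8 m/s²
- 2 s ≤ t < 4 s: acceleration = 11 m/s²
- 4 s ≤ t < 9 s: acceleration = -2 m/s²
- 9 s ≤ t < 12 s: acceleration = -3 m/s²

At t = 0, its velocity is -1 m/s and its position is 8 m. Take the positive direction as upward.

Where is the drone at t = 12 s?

On each constant-a segment, Δv = aΔt and Δx = v₀Δt + ½aΔt²; chain segment to segment.
0–2 s: v starts -1 m/s; Δx = -1·2 + ½·-8·2² = -18 m; v ends -17 m/s.
2–4 s: v starts -17 m/s; Δx = -17·2 + ½·11·2² = -12 m; v ends 5 m/s.
4–9 s: v starts 5 m/s; Δx = 5·5 + ½·-2·5² = 0 m; v ends -5 m/s.
9–12 s: v starts -5 m/s; Δx = -5·3 + ½·-3·3² = -28.5 m; v ends -14 m/s.
x(12) = 8 + Σ Δx = -50.5 m.

-50.5 m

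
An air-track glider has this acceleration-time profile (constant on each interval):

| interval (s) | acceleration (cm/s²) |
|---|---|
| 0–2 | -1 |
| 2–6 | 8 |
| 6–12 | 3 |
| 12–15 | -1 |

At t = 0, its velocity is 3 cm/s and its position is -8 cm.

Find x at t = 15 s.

On each constant-a segment, Δv = aΔt and Δx = v₀Δt + ½aΔt²; chain segment to segment.
0–2 s: v starts 3 cm/s; Δx = 3·2 + ½·-1·2² = 4 cm; v ends 1 cm/s.
2–6 s: v starts 1 cm/s; Δx = 1·4 + ½·8·4² = 68 cm; v ends 33 cm/s.
6–12 s: v starts 33 cm/s; Δx = 33·6 + ½·3·6² = 252 cm; v ends 51 cm/s.
12–15 s: v starts 51 cm/s; Δx = 51·3 + ½·-1·3² = 148.5 cm; v ends 48 cm/s.
x(15) = -8 + Σ Δx = 464.5 cm.

464.5 cm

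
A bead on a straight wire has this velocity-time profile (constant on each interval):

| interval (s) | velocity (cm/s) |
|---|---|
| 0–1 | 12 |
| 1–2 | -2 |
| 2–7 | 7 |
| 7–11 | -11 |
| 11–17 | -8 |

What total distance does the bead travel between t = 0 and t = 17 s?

Total distance travelled is ∫|v| dt — sum the magnitudes of each area piece.
0–1 s: |12| × 1 = 12 cm
1–2 s: |-2| × 1 = 2 cm
2–7 s: |7| × 5 = 35 cm
7–11 s: |-11| × 4 = 44 cm
11–17 s: |-8| × 6 = 48 cm
Total distance = 141 cm

141 cm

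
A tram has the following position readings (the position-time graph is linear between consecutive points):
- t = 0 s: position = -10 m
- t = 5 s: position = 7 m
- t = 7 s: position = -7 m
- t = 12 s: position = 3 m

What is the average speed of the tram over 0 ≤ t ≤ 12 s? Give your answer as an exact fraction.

41/12 m/s

Average speed = (total path length)/(elapsed time); on a piecewise-linear x-t graph the path length is Σ|Δx|.
0–5 s: |Δx| = |7 − -10| = 17 m
5–7 s: |Δx| = |-7 − 7| = 14 m
7–12 s: |Δx| = |3 − -7| = 10 m
Total path = 41 m; average speed = 41/12 = 41/12 m/s.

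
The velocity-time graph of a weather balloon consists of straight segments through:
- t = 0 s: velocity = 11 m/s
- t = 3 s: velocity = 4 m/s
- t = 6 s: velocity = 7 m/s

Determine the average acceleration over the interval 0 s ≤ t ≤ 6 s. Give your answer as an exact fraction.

-2/3 m/s²

Average acceleration = Δv/Δt = (7 − 11)/(6 − 0) = -2/3 m/s².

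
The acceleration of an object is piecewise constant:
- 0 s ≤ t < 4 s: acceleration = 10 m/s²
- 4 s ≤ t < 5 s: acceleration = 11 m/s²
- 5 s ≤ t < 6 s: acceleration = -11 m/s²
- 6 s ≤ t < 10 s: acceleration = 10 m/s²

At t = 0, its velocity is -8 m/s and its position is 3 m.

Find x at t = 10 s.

334 m

On each constant-a segment, Δv = aΔt and Δx = v₀Δt + ½aΔt²; chain segment to segment.
0–4 s: v starts -8 m/s; Δx = -8·4 + ½·10·4² = 48 m; v ends 32 m/s.
4–5 s: v starts 32 m/s; Δx = 32·1 + ½·11·1² = 37.5 m; v ends 43 m/s.
5–6 s: v starts 43 m/s; Δx = 43·1 + ½·-11·1² = 37.5 m; v ends 32 m/s.
6–10 s: v starts 32 m/s; Δx = 32·4 + ½·10·4² = 208 m; v ends 72 m/s.
x(10) = 3 + Σ Δx = 334 m.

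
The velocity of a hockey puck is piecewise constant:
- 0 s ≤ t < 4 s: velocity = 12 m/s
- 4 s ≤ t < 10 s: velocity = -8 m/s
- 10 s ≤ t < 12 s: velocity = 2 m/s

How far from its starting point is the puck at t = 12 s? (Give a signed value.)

Displacement is the signed area under the v-t curve.
0–4 s: 12 × 4 = 48 m
4–10 s: -8 × 6 = -48 m
10–12 s: 2 × 2 = 4 m
Net displacement = 4 m

4 m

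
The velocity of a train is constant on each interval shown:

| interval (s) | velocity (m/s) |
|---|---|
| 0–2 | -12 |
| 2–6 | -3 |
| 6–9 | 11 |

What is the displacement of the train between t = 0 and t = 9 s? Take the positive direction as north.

-3 m

Net displacement equals the area under the velocity-time graph (areas below the axis count negative).
0–2 s: -12 × 2 = -24 m
2–6 s: -3 × 4 = -12 m
6–9 s: 11 × 3 = 33 m
Net displacement = -3 m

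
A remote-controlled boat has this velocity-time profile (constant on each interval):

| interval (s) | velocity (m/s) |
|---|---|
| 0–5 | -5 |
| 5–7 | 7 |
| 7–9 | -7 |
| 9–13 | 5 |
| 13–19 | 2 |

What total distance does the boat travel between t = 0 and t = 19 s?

85 m

Distance (not displacement) is the total path length: add the absolute areas under v-t.
0–5 s: |-5| × 5 = 25 m
5–7 s: |7| × 2 = 14 m
7–9 s: |-7| × 2 = 14 m
9–13 s: |5| × 4 = 20 m
13–19 s: |2| × 6 = 12 m
Total distance = 85 m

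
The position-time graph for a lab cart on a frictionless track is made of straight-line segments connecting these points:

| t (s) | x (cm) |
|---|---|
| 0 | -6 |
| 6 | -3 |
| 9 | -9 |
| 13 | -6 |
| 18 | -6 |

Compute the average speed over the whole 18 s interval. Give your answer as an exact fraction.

2/3 cm/s

Average speed = (total path length)/(elapsed time); on a piecewise-linear x-t graph the path length is Σ|Δx|.
0–6 s: |Δx| = |-3 − -6| = 3 cm
6–9 s: |Δx| = |-9 − -3| = 6 cm
9–13 s: |Δx| = |-6 − -9| = 3 cm
13–18 s: |Δx| = |-6 − -6| = 0 cm
Total path = 12 cm; average speed = 12/18 = 2/3 cm/s.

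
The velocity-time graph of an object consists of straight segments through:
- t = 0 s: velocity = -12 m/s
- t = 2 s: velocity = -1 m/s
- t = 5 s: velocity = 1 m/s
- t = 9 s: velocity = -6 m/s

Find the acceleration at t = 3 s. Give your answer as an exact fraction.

2/3 m/s²

Acceleration is the slope of the v-t graph on 2–5 s: (1 − -1)/(5 − 2) = 2/3 m/s².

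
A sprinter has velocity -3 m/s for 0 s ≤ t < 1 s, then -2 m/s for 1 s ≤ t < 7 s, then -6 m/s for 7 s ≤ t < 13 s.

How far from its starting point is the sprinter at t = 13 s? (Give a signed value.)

Net displacement equals the area under the velocity-time graph (areas below the axis count negative).
0–1 s: -3 × 1 = -3 m
1–7 s: -2 × 6 = -12 m
7–13 s: -6 × 6 = -36 m
Net displacement = -51 m

-51 m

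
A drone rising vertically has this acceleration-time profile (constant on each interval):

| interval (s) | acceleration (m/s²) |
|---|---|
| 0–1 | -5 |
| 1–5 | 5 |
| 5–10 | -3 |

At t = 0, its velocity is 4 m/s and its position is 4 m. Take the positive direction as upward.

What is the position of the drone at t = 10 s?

On each constant-a segment, Δv = aΔt and Δx = v₀Δt + ½aΔt²; chain segment to segment.
0–1 s: v starts 4 m/s; Δx = 4·1 + ½·-5·1² = 1.5 m; v ends -1 m/s.
1–5 s: v starts -1 m/s; Δx = -1·4 + ½·5·4² = 36 m; v ends 19 m/s.
5–10 s: v starts 19 m/s; Δx = 19·5 + ½·-3·5² = 57.5 m; v ends 4 m/s.
x(10) = 4 + Σ Δx = 99 m.

99 m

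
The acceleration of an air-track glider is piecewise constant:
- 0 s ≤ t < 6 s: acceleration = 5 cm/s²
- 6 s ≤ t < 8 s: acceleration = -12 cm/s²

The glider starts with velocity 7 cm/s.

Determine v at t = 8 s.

Δv equals the area under the a-t graph; then v = v₀ + Δv.
0–6 s: 5 × 6 = 30 cm/s
6–8 s: -12 × 2 = -24 cm/s
Δv = 6 cm/s, so v(8) = 7 + (6) = 13 cm/s.

13 cm/s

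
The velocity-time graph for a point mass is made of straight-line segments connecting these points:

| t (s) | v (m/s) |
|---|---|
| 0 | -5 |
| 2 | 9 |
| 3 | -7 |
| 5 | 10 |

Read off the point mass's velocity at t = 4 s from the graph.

1.5 m/s

On 3–5 s the graph is linear from -7 to 10 m/s: v(4) = -7 + (10 − -7)·(4 − 3)/(5 − 3) = 1.5 m/s.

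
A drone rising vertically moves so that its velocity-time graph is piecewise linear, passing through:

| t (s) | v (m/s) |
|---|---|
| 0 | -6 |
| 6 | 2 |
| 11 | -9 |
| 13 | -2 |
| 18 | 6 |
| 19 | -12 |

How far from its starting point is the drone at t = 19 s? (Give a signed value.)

-33.5 m

Displacement is the signed area under the v-t curve.
0–6 s: ½(-6 + 2)(6) = -12 m
6–11 s: ½(2 + -9)(5) = -17.5 m
11–13 s: ½(-9 + -2)(2) = -11 m
13–18 s: ½(-2 + 6)(5) = 10 m
18–19 s: ½(6 + -12)(1) = -3 m
Net displacement = -33.5 m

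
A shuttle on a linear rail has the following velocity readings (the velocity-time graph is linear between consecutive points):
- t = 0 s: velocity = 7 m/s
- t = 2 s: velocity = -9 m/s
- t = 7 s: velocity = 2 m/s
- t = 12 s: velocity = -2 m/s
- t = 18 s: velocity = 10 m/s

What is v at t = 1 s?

-1 m/s

On 0–2 s the graph is linear from 7 to -9 m/s: v(1) = 7 + (-9 − 7)·(1 − 0)/(2 − 0) = -1 m/s.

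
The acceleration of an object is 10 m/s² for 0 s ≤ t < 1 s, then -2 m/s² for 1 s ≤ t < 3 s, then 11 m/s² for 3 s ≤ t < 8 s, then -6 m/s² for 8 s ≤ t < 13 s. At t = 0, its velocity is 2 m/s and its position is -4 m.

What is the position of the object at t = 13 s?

On each constant-a segment, Δv = aΔt and Δx = v₀Δt + ½aΔt²; chain segment to segment.
0–1 s: v starts 2 m/s; Δx = 2·1 + ½·10·1² = 7 m; v ends 12 m/s.
1–3 s: v starts 12 m/s; Δx = 12·2 + ½·-2·2² = 20 m; v ends 8 m/s.
3–8 s: v starts 8 m/s; Δx = 8·5 + ½·11·5² = 177.5 m; v ends 63 m/s.
8–13 s: v starts 63 m/s; Δx = 63·5 + ½·-6·5² = 240 m; v ends 33 m/s.
x(13) = -4 + Σ Δx = 440.5 m.

440.5 m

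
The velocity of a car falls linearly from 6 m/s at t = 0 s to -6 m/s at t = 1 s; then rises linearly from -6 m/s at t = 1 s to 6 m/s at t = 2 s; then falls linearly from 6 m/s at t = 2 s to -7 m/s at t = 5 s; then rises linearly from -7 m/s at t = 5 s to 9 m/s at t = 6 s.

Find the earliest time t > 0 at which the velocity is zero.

t = 0.5 s

v changes sign on 0–1 s (from 6 to -6); the graph is linear there, so v = 0 at t = 0 + (-6)·(1 − 0)/(-6 − 6) = 0.5 s.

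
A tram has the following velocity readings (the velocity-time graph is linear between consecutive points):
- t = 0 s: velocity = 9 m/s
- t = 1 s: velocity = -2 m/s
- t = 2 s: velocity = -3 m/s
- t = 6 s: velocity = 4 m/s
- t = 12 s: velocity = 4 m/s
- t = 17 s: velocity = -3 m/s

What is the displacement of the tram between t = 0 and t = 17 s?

Displacement is the signed area under the v-t curve.
0–1 s: ½(9 + -2)(1) = 3.5 m
1–2 s: ½(-2 + -3)(1) = -2.5 m
2–6 s: ½(-3 + 4)(4) = 2 m
6–12 s: 4 × 6 = 24 m
12–17 s: ½(4 + -3)(5) = 2.5 m
Net displacement = 29.5 m

29.5 m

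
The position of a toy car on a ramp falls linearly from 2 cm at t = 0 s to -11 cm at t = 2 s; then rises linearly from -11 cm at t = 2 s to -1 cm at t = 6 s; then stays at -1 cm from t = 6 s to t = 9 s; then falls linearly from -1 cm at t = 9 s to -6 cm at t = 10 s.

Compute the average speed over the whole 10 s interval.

2.8 cm/s

Average speed = (total path length)/(elapsed time); on a piecewise-linear x-t graph the path length is Σ|Δx|.
0–2 s: |Δx| = |-11 − 2| = 13 cm
2–6 s: |Δx| = |-1 − -11| = 10 cm
6–9 s: |Δx| = |-1 − -1| = 0 cm
9–10 s: |Δx| = |-6 − -1| = 5 cm
Total path = 28 cm; average speed = 28/10 = 2.8 cm/s.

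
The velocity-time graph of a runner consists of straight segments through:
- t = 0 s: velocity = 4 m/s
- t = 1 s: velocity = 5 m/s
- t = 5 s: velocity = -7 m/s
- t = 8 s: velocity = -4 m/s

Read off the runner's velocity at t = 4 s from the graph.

On 1–5 s the graph is linear from 5 to -7 m/s: v(4) = 5 + (-7 − 5)·(4 − 1)/(5 − 1) = -4 m/s.

-4 m/s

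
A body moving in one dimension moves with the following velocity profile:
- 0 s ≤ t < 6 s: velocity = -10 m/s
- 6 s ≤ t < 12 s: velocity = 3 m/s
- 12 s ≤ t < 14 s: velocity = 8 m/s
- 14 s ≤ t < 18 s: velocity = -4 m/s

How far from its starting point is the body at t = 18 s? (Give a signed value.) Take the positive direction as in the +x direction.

Displacement is the signed area under the v-t curve.
0–6 s: -10 × 6 = -60 m
6–12 s: 3 × 6 = 18 m
12–14 s: 8 × 2 = 16 m
14–18 s: -4 × 4 = -16 m
Net displacement = -42 m

-42 m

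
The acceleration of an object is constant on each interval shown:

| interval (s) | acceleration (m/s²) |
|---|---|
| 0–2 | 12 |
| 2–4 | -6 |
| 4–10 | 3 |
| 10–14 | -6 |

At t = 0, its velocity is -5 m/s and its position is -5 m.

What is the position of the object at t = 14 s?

On each constant-a segment, Δv = aΔt and Δx = v₀Δt + ½aΔt²; chain segment to segment.
0–2 s: v starts -5 m/s; Δx = -5·2 + ½·12·2² = 14 m; v ends 19 m/s.
2–4 s: v starts 19 m/s; Δx = 19·2 + ½·-6·2² = 26 m; v ends 7 m/s.
4–10 s: v starts 7 m/s; Δx = 7·6 + ½·3·6² = 96 m; v ends 25 m/s.
10–14 s: v starts 25 m/s; Δx = 25·4 + ½·-6·4² = 52 m; v ends 1 m/s.
x(14) = -5 + Σ Δx = 183 m.

183 m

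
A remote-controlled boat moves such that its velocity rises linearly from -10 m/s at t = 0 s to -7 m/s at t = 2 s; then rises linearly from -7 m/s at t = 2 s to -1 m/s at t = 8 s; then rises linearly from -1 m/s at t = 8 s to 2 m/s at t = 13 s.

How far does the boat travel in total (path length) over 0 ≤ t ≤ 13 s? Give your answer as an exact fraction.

Distance (not displacement) is the total path length: add the absolute areas under v-t.
0–2 s: |½(-10 + -7)(2)| = 17 m
2–8 s: |½(-7 + -1)(6)| = 24 m
8–13 s: v = 0 at t = 29/3 s; triangle areas 5/6 + 10/3 = 25/6 m
Total distance = 271/6 m

271/6 m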